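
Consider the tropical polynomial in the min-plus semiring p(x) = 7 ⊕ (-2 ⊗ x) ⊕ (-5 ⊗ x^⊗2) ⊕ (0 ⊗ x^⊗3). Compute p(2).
p(2) = -1

A tropical monomial a ⊗ x^⊗i evaluates to a + i · x. Evaluating each term at x = 2:
  Term 0 contributes 7 + 0 · 2 = 7
  Term 1 contributes -2 + 1 · 2 = 0
  Term 2 contributes -5 + 2 · 2 = -1
  Term 3 contributes 0 + 3 · 2 = 6
p(2) = ⊕ of these = min[7, 0, -1, 6] = -1.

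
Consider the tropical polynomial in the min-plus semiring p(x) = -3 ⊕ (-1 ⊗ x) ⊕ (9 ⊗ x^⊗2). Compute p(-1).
p(-1) = -3

A tropical monomial a ⊗ x^⊗i evaluates to a + i · x. Evaluating each term at x = -1:
  Term 0 contributes -3 + 0 · -1 = -3
  Term 1 contributes -1 + 1 · -1 = -2
  Term 2 contributes 9 + 2 · -1 = 7
p(-1) = ⊕ of these = min[-3, -2, 7] = -3.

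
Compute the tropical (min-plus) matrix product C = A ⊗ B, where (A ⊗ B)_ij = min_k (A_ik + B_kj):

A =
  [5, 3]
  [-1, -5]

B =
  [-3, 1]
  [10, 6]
A ⊗ B =
  [2, 6]
  [-4, 0]

Apply the min-plus product entry-by-entry:
  C[0][0] = min over k of (A[0][0] + B[0][0] = 5 + -3 = 2, A[0][1] + B[1][0] = 3 + 10 = 13) = 2 (attained at k = 0)
  C[0][1] = min over k of (A[0][0] + B[0][1] = 5 + 1 = 6, A[0][1] + B[1][1] = 3 + 6 = 9) = 6 (attained at k = 0)
  C[1][0] = min over k of (A[1][0] + B[0][0] = -1 + -3 = -4, A[1][1] + B[1][0] = -5 + 10 = 5) = -4 (attained at k = 0)
  C[1][1] = min over k of (A[1][0] + B[0][1] = -1 + 1 = 0, A[1][1] + B[1][1] = -5 + 6 = 1) = 0 (attained at k = 0)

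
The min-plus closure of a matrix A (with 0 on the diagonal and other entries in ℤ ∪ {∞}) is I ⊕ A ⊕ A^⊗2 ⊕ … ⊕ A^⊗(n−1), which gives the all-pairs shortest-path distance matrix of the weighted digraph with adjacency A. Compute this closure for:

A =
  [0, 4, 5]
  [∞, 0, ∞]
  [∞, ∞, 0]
Closure =
  [0, 4, 5]
  [∞, 0, ∞]
  [∞, ∞, 0]

This is the Floyd-Warshall all-pairs shortest-path computation. For each intermediate vertex k = 0, 1, …, 2, update dist[i][j] ← min(dist[i][j], dist[i][k] + dist[k][j]). The final matrix gives, for each (i, j), the minimum total weight of any directed path from i to j (possibly empty when i = j).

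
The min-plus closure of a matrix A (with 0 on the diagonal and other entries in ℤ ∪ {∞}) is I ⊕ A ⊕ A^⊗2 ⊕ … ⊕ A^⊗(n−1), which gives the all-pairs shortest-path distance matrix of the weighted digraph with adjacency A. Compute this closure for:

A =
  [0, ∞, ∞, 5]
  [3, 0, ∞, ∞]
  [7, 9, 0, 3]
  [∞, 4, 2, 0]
Closure =
  [0, 9, 7, 5]
  [3, 0, 10, 8]
  [7, 7, 0, 3]
  [7, 4, 2, 0]

This is the Floyd-Warshall all-pairs shortest-path computation. For each intermediate vertex k = 0, 1, …, 3, update dist[i][j] ← min(dist[i][j], dist[i][k] + dist[k][j]). The final matrix gives, for each (i, j), the minimum total weight of any directed path from i to j (possibly empty when i = j).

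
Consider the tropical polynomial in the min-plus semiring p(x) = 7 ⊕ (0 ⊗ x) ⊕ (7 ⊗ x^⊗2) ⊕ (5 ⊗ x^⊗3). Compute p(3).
p(3) = 3

A tropical monomial a ⊗ x^⊗i evaluates to a + i · x. Evaluating each term at x = 3:
  Term 0 contributes 7 + 0 · 3 = 7
  Term 1 contributes 0 + 1 · 3 = 3
  Term 2 contributes 7 + 2 · 3 = 13
  Term 3 contributes 5 + 3 · 3 = 14
p(3) = ⊕ of these = min[7, 3, 13, 14] = 3.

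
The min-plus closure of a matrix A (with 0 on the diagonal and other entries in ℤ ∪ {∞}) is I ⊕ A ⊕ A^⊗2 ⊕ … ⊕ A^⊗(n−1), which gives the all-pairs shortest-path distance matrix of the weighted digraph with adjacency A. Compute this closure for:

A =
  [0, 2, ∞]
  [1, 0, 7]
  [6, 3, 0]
Closure =
  [0, 2, 9]
  [1, 0, 7]
  [4, 3, 0]

This is the Floyd-Warshall all-pairs shortest-path computation. For each intermediate vertex k = 0, 1, …, 2, update dist[i][j] ← min(dist[i][j], dist[i][k] + dist[k][j]). The final matrix gives, for each (i, j), the minimum total weight of any directed path from i to j (possibly empty when i = j).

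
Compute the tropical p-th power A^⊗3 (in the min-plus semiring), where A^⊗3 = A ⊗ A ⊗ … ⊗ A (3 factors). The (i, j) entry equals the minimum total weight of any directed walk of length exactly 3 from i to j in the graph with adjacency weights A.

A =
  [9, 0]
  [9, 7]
A^⊗3 =
  [16, 9]
  [18, 16]

Each entry (A^⊗3)_ij equals the minimum over all length-3 walks i = v_0 → v_1 → … → v_3 = j of Σ_t A[v_t][v_{t+1}]. For example, for (i, j) = (0, 1) we minimise over 4 possible intermediate vertex sequences; the minimum is 9, attained along the walk 0 → 1 → 0 → 1.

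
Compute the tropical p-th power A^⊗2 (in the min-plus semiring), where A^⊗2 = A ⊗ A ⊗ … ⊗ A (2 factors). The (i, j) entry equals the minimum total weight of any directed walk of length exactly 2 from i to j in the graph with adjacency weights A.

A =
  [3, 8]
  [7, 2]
A^⊗2 =
  [6, 10]
  [9, 4]

Each entry (A^⊗2)_ij equals the minimum over all length-2 walks i = v_0 → v_1 → … → v_2 = j of Σ_t A[v_t][v_{t+1}]. For example, for (i, j) = (0, 1) we minimise over 2 possible intermediate vertex sequences; the minimum is 10, attained along the walk 0 → 1 → 1.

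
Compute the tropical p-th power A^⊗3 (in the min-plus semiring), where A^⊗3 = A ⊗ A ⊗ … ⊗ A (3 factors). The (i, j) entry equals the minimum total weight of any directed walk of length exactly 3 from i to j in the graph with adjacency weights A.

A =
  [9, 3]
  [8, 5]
A^⊗3 =
  [16, 13]
  [18, 15]

Each entry (A^⊗3)_ij equals the minimum over all length-3 walks i = v_0 → v_1 → … → v_3 = j of Σ_t A[v_t][v_{t+1}]. For example, for (i, j) = (0, 1) we minimise over 4 possible intermediate vertex sequences; the minimum is 13, attained along the walk 0 → 1 → 1 → 1.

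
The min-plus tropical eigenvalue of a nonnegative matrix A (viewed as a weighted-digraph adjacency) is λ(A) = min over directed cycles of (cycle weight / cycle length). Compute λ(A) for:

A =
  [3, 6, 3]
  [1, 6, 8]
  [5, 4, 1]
λ(A) = 1

Enumerate directed cycles and compute their means (weight / length). Sample:
  cycle 0 → 0: weight = 3, length = 1, mean = 3/1 ≈ 3.000
  cycle 1 → 1: weight = 6, length = 1, mean = 6/1 ≈ 6.000
  cycle 2 → 2: weight = 1, length = 1, mean = 1/1 ≈ 1.000
  cycle 0 → 1 → 0: weight = 7, length = 2, mean = 7/2 ≈ 3.500
  cycle 0 → 2 → 0: weight = 8, length = 2, mean = 8/2 ≈ 4.000
  cycle 1 → 0 → 1: weight = 7, length = 2, mean = 7/2 ≈ 3.500
Minimum mean = 1.000, attained e.g. along the cycle 2 → 2 with weight 1 and length 1. So λ(A) = 1/1 = 1.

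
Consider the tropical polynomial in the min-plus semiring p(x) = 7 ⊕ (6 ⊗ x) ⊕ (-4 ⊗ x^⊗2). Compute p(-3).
p(-3) = -10

A tropical monomial a ⊗ x^⊗i evaluates to a + i · x. Evaluating each term at x = -3:
  Term 0 contributes 7 + 0 · -3 = 7
  Term 1 contributes 6 + 1 · -3 = 3
  Term 2 contributes -4 + 2 · -3 = -10
p(-3) = ⊕ of these = min[7, 3, -10] = -10.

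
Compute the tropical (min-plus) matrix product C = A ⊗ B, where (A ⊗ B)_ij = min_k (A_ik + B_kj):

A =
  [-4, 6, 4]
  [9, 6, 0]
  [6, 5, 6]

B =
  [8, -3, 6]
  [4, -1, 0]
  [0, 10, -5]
A ⊗ B =
  [4, -7, -1]
  [0, 5, -5]
  [6, 3, 1]

Apply the min-plus product entry-by-entry:
  C[0][0] = min over k of (A[0][0] + B[0][0] = -4 + 8 = 4, A[0][1] + B[1][0] = 6 + 4 = 10, A[0][2] + B[2][0] = 4 + 0 = 4) = 4 (attained at k = 0)
  C[0][1] = min over k of (A[0][0] + B[0][1] = -4 + -3 = -7, A[0][1] + B[1][1] = 6 + -1 = 5, A[0][2] + B[2][1] = 4 + 10 = 14) = -7 (attained at k = 0)
  C[0][2] = min over k of (A[0][0] + B[0][2] = -4 + 6 = 2, A[0][1] + B[1][2] = 6 + 0 = 6, A[0][2] + B[2][2] = 4 + -5 = -1) = -1 (attained at k = 2)
  C[1][0] = min over k of (A[1][0] + B[0][0] = 9 + 8 = 17, A[1][1] + B[1][0] = 6 + 4 = 10, A[1][2] + B[2][0] = 0 + 0 = 0) = 0 (attained at k = 2)
  C[1][1] = min over k of (A[1][0] + B[0][1] = 9 + -3 = 6, A[1][1] + B[1][1] = 6 + -1 = 5, A[1][2] + B[2][1] = 0 + 10 = 10) = 5 (attained at k = 1)
  C[1][2] = min over k of (A[1][0] + B[0][2] = 9 + 6 = 15, A[1][1] + B[1][2] = 6 + 0 = 6, A[1][2] + B[2][2] = 0 + -5 = -5) = -5 (attained at k = 2)
  C[2][0] = min over k of (A[2][0] + B[0][0] = 6 + 8 = 14, A[2][1] + B[1][0] = 5 + 4 = 9, A[2][2] + B[2][0] = 6 + 0 = 6) = 6 (attained at k = 2)
  C[2][1] = min over k of (A[2][0] + B[0][1] = 6 + -3 = 3, A[2][1] + B[1][1] = 5 + -1 = 4, A[2][2] + B[2][1] = 6 + 10 = 16) = 3 (attained at k = 0)
  C[2][2] = min over k of (A[2][0] + B[0][2] = 6 + 6 = 12, A[2][1] + B[1][2] = 5 + 0 = 5, A[2][2] + B[2][2] = 6 + -5 = 1) = 1 (attained at k = 2)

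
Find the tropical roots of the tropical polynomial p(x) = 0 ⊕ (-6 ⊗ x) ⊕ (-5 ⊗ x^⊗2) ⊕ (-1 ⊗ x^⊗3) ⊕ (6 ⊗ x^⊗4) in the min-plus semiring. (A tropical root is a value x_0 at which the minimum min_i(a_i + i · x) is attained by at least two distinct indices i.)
Roots: {-7, -4, -1, 6}

Each tropical root is a break point of the lower envelope of the lines y = a_i + i · x (there are 5 lines, with slopes 0, 1, ..., 4). Only the lines that attain the minimum somewhere contribute to roots; other lines are dominated. Here the surviving (envelope) indices are i = 4, i = 3, i = 2, i = 1, i = 0.
Intersections between consecutive envelope lines give the roots: for adjacent envelope indices i < j the intersection is x = (a_i − a_j) / (j − i). Reading off the sorted break points: {-7, -4, -1, 6}.
Verification: at each break x_0, at least two indices attain the minimum of min_i(a_i + i · x_0).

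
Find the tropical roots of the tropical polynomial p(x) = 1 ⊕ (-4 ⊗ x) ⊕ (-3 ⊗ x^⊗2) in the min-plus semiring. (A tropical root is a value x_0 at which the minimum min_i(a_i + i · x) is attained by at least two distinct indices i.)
Roots: {-1, 5}

Each tropical root is a break point of the lower envelope of the lines y = a_i + i · x (there are 3 lines, with slopes 0, 1, ..., 2). Only the lines that attain the minimum somewhere contribute to roots; other lines are dominated. Here the surviving (envelope) indices are i = 2, i = 1, i = 0.
Intersections between consecutive envelope lines give the roots: for adjacent envelope indices i < j the intersection is x = (a_i − a_j) / (j − i). Reading off the sorted break points: {-1, 5}.
Verification: at each break x_0, at least two indices attain the minimum of min_i(a_i + i · x_0).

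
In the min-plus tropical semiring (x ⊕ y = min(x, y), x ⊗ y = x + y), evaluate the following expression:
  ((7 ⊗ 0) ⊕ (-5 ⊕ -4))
((7 ⊗ 0) ⊕ (-5 ⊕ -4)) = -5

Expand innermost to outermost. Recall ⊕ takes the minimum of its arguments and ⊗ takes their sum. Working out the expression ((7 ⊗ 0) ⊕ (-5 ⊕ -4)) gives -5.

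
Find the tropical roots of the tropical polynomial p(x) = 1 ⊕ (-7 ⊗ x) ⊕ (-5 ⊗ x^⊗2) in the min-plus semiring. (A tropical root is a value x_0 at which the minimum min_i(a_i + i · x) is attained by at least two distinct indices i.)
Roots: {-2, 8}

Each tropical root is a break point of the lower envelope of the lines y = a_i + i · x (there are 3 lines, with slopes 0, 1, ..., 2). Only the lines that attain the minimum somewhere contribute to roots; other lines are dominated. Here the surviving (envelope) indices are i = 2, i = 1, i = 0.
Intersections between consecutive envelope lines give the roots: for adjacent envelope indices i < j the intersection is x = (a_i − a_j) / (j − i). Reading off the sorted break points: {-2, 8}.
Verification: at each break x_0, at least two indices attain the minimum of min_i(a_i + i · x_0).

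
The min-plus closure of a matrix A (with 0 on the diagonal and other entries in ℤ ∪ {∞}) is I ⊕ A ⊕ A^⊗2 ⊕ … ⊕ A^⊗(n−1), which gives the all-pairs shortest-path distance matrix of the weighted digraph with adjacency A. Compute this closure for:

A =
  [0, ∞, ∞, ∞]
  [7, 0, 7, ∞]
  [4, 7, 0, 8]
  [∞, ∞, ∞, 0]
Closure =
  [0, ∞, ∞, ∞]
  [7, 0, 7, 15]
  [4, 7, 0, 8]
  [∞, ∞, ∞, 0]

This is the Floyd-Warshall all-pairs shortest-path computation. For each intermediate vertex k = 0, 1, …, 3, update dist[i][j] ← min(dist[i][j], dist[i][k] + dist[k][j]). The final matrix gives, for each (i, j), the minimum total weight of any directed path from i to j (possibly empty when i = j).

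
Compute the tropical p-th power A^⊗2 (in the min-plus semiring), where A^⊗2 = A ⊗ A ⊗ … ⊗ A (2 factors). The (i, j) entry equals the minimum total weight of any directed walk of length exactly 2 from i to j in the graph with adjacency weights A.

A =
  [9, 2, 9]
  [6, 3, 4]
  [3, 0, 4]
A^⊗2 =
  [8, 5, 6]
  [7, 4, 7]
  [6, 3, 4]

Each entry (A^⊗2)_ij equals the minimum over all length-2 walks i = v_0 → v_1 → … → v_2 = j of Σ_t A[v_t][v_{t+1}]. For example, for (i, j) = (0, 2) we minimise over 3 possible intermediate vertex sequences; the minimum is 6, attained along the walk 0 → 1 → 2.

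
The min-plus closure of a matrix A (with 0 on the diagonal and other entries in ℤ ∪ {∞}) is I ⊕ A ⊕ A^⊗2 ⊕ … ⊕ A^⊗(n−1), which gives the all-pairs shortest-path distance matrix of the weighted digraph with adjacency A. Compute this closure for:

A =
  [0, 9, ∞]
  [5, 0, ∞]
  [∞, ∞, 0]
Closure =
  [0, 9, ∞]
  [5, 0, ∞]
  [∞, ∞, 0]

This is the Floyd-Warshall all-pairs shortest-path computation. For each intermediate vertex k = 0, 1, …, 2, update dist[i][j] ← min(dist[i][j], dist[i][k] + dist[k][j]). The final matrix gives, for each (i, j), the minimum total weight of any directed path from i to j (possibly empty when i = j).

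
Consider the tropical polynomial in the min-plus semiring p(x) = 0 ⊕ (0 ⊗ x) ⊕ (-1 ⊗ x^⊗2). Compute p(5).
p(5) = 0

A tropical monomial a ⊗ x^⊗i evaluates to a + i · x. Evaluating each term at x = 5:
  Term 0 contributes 0 + 0 · 5 = 0
  Term 1 contributes 0 + 1 · 5 = 5
  Term 2 contributes -1 + 2 · 5 = 9
p(5) = ⊕ of these = min[0, 5, 9] = 0.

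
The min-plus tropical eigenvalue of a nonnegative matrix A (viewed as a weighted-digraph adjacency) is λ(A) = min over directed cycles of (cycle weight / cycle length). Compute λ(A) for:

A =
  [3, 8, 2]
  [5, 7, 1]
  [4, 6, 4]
λ(A) = 3

Enumerate directed cycles and compute their means (weight / length). Sample:
  cycle 0 → 0: weight = 3, length = 1, mean = 3/1 ≈ 3.000
  cycle 1 → 1: weight = 7, length = 1, mean = 7/1 ≈ 7.000
  cycle 2 → 2: weight = 4, length = 1, mean = 4/1 ≈ 4.000
  cycle 0 → 1 → 0: weight = 13, length = 2, mean = 13/2 ≈ 6.500
  cycle 0 → 2 → 0: weight = 6, length = 2, mean = 6/2 ≈ 3.000
  cycle 1 → 0 → 1: weight = 13, length = 2, mean = 13/2 ≈ 6.500
Minimum mean = 3.000, attained e.g. along the cycle 0 → 0 with weight 3 and length 1. So λ(A) = 3/1 = 3.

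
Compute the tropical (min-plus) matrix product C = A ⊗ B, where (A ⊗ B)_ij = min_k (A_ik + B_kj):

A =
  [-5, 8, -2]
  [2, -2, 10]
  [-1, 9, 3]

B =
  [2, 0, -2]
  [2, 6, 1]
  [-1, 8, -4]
A ⊗ B =
  [-3, -5, -7]
  [0, 2, -1]
  [1, -1, -3]

Apply the min-plus product entry-by-entry:
  C[0][0] = min over k of (A[0][0] + B[0][0] = -5 + 2 = -3, A[0][1] + B[1][0] = 8 + 2 = 10, A[0][2] + B[2][0] = -2 + -1 = -3) = -3 (attained at k = 0)
  C[0][1] = min over k of (A[0][0] + B[0][1] = -5 + 0 = -5, A[0][1] + B[1][1] = 8 + 6 = 14, A[0][2] + B[2][1] = -2 + 8 = 6) = -5 (attained at k = 0)
  C[0][2] = min over k of (A[0][0] + B[0][2] = -5 + -2 = -7, A[0][1] + B[1][2] = 8 + 1 = 9, A[0][2] + B[2][2] = -2 + -4 = -6) = -7 (attained at k = 0)
  C[1][0] = min over k of (A[1][0] + B[0][0] = 2 + 2 = 4, A[1][1] + B[1][0] = -2 + 2 = 0, A[1][2] + B[2][0] = 10 + -1 = 9) = 0 (attained at k = 1)
  C[1][1] = min over k of (A[1][0] + B[0][1] = 2 + 0 = 2, A[1][1] + B[1][1] = -2 + 6 = 4, A[1][2] + B[2][1] = 10 + 8 = 18) = 2 (attained at k = 0)
  C[1][2] = min over k of (A[1][0] + B[0][2] = 2 + -2 = 0, A[1][1] + B[1][2] = -2 + 1 = -1, A[1][2] + B[2][2] = 10 + -4 = 6) = -1 (attained at k = 1)
  C[2][0] = min over k of (A[2][0] + B[0][0] = -1 + 2 = 1, A[2][1] + B[1][0] = 9 + 2 = 11, A[2][2] + B[2][0] = 3 + -1 = 2) = 1 (attained at k = 0)
  C[2][1] = min over k of (A[2][0] + B[0][1] = -1 + 0 = -1, A[2][1] + B[1][1] = 9 + 6 = 15, A[2][2] + B[2][1] = 3 + 8 = 11) = -1 (attained at k = 0)
  C[2][2] = min over k of (A[2][0] + B[0][2] = -1 + -2 = -3, A[2][1] + B[1][2] = 9 + 1 = 10, A[2][2] + B[2][2] = 3 + -4 = -1) = -3 (attained at k = 0)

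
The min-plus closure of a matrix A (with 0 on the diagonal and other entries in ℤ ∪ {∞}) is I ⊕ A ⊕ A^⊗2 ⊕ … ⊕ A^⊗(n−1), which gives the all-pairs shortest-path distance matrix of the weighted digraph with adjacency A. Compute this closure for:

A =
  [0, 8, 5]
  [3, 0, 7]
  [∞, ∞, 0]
Closure =
  [0, 8, 5]
  [3, 0, 7]
  [∞, ∞, 0]

This is the Floyd-Warshall all-pairs shortest-path computation. For each intermediate vertex k = 0, 1, …, 2, update dist[i][j] ← min(dist[i][j], dist[i][k] + dist[k][j]). The final matrix gives, for each (i, j), the minimum total weight of any directed path from i to j (possibly empty when i = j).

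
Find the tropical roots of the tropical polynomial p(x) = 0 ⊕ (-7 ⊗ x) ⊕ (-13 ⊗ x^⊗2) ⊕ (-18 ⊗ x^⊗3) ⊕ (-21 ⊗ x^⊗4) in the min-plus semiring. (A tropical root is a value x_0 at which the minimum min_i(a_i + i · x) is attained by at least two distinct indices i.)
Roots: {3, 5, 6, 7}

Each tropical root is a break point of the lower envelope of the lines y = a_i + i · x (there are 5 lines, with slopes 0, 1, ..., 4). Only the lines that attain the minimum somewhere contribute to roots; other lines are dominated. Here the surviving (envelope) indices are i = 4, i = 3, i = 2, i = 1, i = 0.
Intersections between consecutive envelope lines give the roots: for adjacent envelope indices i < j the intersection is x = (a_i − a_j) / (j − i). Reading off the sorted break points: {3, 5, 6, 7}.
Verification: at each break x_0, at least two indices attain the minimum of min_i(a_i + i · x_0).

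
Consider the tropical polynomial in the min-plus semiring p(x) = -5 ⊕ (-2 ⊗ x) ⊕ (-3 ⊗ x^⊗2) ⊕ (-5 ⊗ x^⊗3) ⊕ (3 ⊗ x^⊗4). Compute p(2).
p(2) = -5

A tropical monomial a ⊗ x^⊗i evaluates to a + i · x. Evaluating each term at x = 2:
  Term 0 contributes -5 + 0 · 2 = -5
  Term 1 contributes -2 + 1 · 2 = 0
  Term 2 contributes -3 + 2 · 2 = 1
  Term 3 contributes -5 + 3 · 2 = 1
  Term 4 contributes 3 + 4 · 2 = 11
p(2) = ⊕ of these = min[-5, 0, 1, 1, 11] = -5.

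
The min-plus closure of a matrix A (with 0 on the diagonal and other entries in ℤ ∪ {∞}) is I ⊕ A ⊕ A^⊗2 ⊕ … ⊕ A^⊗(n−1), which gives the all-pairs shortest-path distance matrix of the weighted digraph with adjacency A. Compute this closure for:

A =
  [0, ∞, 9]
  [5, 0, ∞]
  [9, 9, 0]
Closure =
  [0, 18, 9]
  [5, 0, 14]
  [9, 9, 0]

This is the Floyd-Warshall all-pairs shortest-path computation. For each intermediate vertex k = 0, 1, …, 2, update dist[i][j] ← min(dist[i][j], dist[i][k] + dist[k][j]). The final matrix gives, for each (i, j), the minimum total weight of any directed path from i to j (possibly empty when i = j).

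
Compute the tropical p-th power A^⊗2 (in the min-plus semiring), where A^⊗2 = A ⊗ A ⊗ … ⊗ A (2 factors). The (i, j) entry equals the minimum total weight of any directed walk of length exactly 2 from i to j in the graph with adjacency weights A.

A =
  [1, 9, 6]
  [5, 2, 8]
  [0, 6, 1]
A^⊗2 =
  [2, 10, 7]
  [6, 4, 9]
  [1, 7, 2]

Each entry (A^⊗2)_ij equals the minimum over all length-2 walks i = v_0 → v_1 → … → v_2 = j of Σ_t A[v_t][v_{t+1}]. For example, for (i, j) = (0, 2) we minimise over 3 possible intermediate vertex sequences; the minimum is 7, attained along the walk 0 → 0 → 2.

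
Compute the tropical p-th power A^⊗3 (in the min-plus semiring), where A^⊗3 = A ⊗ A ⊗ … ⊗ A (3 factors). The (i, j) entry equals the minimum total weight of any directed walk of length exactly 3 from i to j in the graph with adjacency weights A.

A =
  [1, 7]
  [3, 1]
A^⊗3 =
  [3, 9]
  [5, 3]

Each entry (A^⊗3)_ij equals the minimum over all length-3 walks i = v_0 → v_1 → … → v_3 = j of Σ_t A[v_t][v_{t+1}]. For example, for (i, j) = (0, 1) we minimise over 4 possible intermediate vertex sequences; the minimum is 9, attained along the walk 0 → 0 → 0 → 1.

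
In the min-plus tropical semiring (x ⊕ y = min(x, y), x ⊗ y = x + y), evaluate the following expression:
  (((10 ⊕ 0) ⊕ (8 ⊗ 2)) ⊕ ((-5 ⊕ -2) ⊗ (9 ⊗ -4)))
(((10 ⊕ 0) ⊕ (8 ⊗ 2)) ⊕ ((-5 ⊕ -2) ⊗ (9 ⊗ -4))) = 0

Expand innermost to outermost. Recall ⊕ takes the minimum of its arguments and ⊗ takes their sum. Working out the expression (((10 ⊕ 0) ⊕ (8 ⊗ 2)) ⊕ ((-5 ⊕ -2) ⊗ (9 ⊗ -4))) gives 0.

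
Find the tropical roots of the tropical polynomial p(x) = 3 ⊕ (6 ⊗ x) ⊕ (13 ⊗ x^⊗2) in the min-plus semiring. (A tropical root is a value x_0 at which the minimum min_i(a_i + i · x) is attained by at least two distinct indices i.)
Roots: {-7, -3}

Each tropical root is a break point of the lower envelope of the lines y = a_i + i · x (there are 3 lines, with slopes 0, 1, ..., 2). Only the lines that attain the minimum somewhere contribute to roots; other lines are dominated. Here the surviving (envelope) indices are i = 2, i = 1, i = 0.
Intersections between consecutive envelope lines give the roots: for adjacent envelope indices i < j the intersection is x = (a_i − a_j) / (j − i). Reading off the sorted break points: {-7, -3}.
Verification: at each break x_0, at least two indices attain the minimum of min_i(a_i + i · x_0).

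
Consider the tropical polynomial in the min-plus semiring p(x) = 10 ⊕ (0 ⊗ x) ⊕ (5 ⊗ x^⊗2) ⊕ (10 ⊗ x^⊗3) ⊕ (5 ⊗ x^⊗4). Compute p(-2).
p(-2) = -3

A tropical monomial a ⊗ x^⊗i evaluates to a + i · x. Evaluating each term at x = -2:
  Term 0 contributes 10 + 0 · -2 = 10
  Term 1 contributes 0 + 1 · -2 = -2
  Term 2 contributes 5 + 2 · -2 = 1
  Term 3 contributes 10 + 3 · -2 = 4
  Term 4 contributes 5 + 4 · -2 = -3
p(-2) = ⊕ of these = min[10, -2, 1, 4, -3] = -3.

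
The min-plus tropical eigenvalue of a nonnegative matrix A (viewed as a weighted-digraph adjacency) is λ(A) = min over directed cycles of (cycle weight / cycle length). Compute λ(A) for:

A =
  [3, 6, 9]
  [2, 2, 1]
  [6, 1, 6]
λ(A) = 1

Enumerate directed cycles and compute their means (weight / length). Sample:
  cycle 0 → 0: weight = 3, length = 1, mean = 3/1 ≈ 3.000
  cycle 1 → 1: weight = 2, length = 1, mean = 2/1 ≈ 2.000
  cycle 2 → 2: weight = 6, length = 1, mean = 6/1 ≈ 6.000
  cycle 0 → 1 → 0: weight = 8, length = 2, mean = 8/2 ≈ 4.000
  cycle 0 → 2 → 0: weight = 15, length = 2, mean = 15/2 ≈ 7.500
  cycle 1 → 0 → 1: weight = 8, length = 2, mean = 8/2 ≈ 4.000
Minimum mean = 1.000, attained e.g. along the cycle 1 → 2 → 1 with weight 2 and length 2. So λ(A) = 2/2 = 1.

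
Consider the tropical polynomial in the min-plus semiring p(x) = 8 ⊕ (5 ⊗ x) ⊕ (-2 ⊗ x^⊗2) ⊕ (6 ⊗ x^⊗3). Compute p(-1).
p(-1) = -4

A tropical monomial a ⊗ x^⊗i evaluates to a + i · x. Evaluating each term at x = -1:
  Term 0 contributes 8 + 0 · -1 = 8
  Term 1 contributes 5 + 1 · -1 = 4
  Term 2 contributes -2 + 2 · -1 = -4
  Term 3 contributes 6 + 3 · -1 = 3
p(-1) = ⊕ of these = min[8, 4, -4, 3] = -4.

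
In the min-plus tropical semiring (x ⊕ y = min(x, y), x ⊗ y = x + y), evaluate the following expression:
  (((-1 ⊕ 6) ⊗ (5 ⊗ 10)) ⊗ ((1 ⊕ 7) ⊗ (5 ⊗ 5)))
(((-1 ⊕ 6) ⊗ (5 ⊗ 10)) ⊗ ((1 ⊕ 7) ⊗ (5 ⊗ 5))) = 25

Expand innermost to outermost. Recall ⊕ takes the minimum of its arguments and ⊗ takes their sum. Working out the expression (((-1 ⊕ 6) ⊗ (5 ⊗ 10)) ⊗ ((1 ⊕ 7) ⊗ (5 ⊗ 5))) gives 25.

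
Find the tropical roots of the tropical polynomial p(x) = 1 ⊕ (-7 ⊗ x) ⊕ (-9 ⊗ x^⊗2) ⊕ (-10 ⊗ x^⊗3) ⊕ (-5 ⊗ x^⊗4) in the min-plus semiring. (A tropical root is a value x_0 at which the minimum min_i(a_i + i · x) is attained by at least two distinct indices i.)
Roots: {-5, 1, 2, 8}

Each tropical root is a break point of the lower envelope of the lines y = a_i + i · x (there are 5 lines, with slopes 0, 1, ..., 4). Only the lines that attain the minimum somewhere contribute to roots; other lines are dominated. Here the surviving (envelope) indices are i = 4, i = 3, i = 2, i = 1, i = 0.
Intersections between consecutive envelope lines give the roots: for adjacent envelope indices i < j the intersection is x = (a_i − a_j) / (j − i). Reading off the sorted break points: {-5, 1, 2, 8}.
Verification: at each break x_0, at least two indices attain the minimum of min_i(a_i + i · x_0).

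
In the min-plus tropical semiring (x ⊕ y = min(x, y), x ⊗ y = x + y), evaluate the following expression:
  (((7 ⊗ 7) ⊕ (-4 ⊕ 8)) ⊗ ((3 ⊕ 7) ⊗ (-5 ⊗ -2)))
(((7 ⊗ 7) ⊕ (-4 ⊕ 8)) ⊗ ((3 ⊕ 7) ⊗ (-5 ⊗ -2))) = -8

Expand innermost to outermost. Recall ⊕ takes the minimum of its arguments and ⊗ takes their sum. Working out the expression (((7 ⊗ 7) ⊕ (-4 ⊕ 8)) ⊗ ((3 ⊕ 7) ⊗ (-5 ⊗ -2))) gives -8.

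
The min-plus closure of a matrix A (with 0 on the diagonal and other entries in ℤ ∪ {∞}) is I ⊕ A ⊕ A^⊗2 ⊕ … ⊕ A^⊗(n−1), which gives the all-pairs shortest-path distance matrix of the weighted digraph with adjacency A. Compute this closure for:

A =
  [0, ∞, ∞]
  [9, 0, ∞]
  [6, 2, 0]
Closure =
  [0, ∞, ∞]
  [9, 0, ∞]
  [6, 2, 0]

This is the Floyd-Warshall all-pairs shortest-path computation. For each intermediate vertex k = 0, 1, …, 2, update dist[i][j] ← min(dist[i][j], dist[i][k] + dist[k][j]). The final matrix gives, for each (i, j), the minimum total weight of any directed path from i to j (possibly empty when i = j).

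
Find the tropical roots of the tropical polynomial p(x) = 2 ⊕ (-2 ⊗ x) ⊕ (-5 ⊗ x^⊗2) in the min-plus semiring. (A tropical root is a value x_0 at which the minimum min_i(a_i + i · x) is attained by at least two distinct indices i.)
Roots: {3, 4}

Each tropical root is a break point of the lower envelope of the lines y = a_i + i · x (there are 3 lines, with slopes 0, 1, ..., 2). Only the lines that attain the minimum somewhere contribute to roots; other lines are dominated. Here the surviving (envelope) indices are i = 2, i = 1, i = 0.
Intersections between consecutive envelope lines give the roots: for adjacent envelope indices i < j the intersection is x = (a_i − a_j) / (j − i). Reading off the sorted break points: {3, 4}.
Verification: at each break x_0, at least two indices attain the minimum of min_i(a_i + i · x_0).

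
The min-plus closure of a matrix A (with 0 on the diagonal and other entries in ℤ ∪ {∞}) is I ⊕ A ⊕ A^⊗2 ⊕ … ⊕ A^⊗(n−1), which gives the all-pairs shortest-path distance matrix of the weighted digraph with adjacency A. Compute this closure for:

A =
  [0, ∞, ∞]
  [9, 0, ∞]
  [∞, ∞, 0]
Closure =
  [0, ∞, ∞]
  [9, 0, ∞]
  [∞, ∞, 0]

This is the Floyd-Warshall all-pairs shortest-path computation. For each intermediate vertex k = 0, 1, …, 2, update dist[i][j] ← min(dist[i][j], dist[i][k] + dist[k][j]). The final matrix gives, for each (i, j), the minimum total weight of any directed path from i to j (possibly empty when i = j).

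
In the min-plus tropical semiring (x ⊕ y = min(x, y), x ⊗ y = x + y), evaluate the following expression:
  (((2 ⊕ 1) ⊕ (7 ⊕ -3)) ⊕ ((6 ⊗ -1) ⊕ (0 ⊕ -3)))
(((2 ⊕ 1) ⊕ (7 ⊕ -3)) ⊕ ((6 ⊗ -1) ⊕ (0 ⊕ -3))) = -3

Expand innermost to outermost. Recall ⊕ takes the minimum of its arguments and ⊗ takes their sum. Working out the expression (((2 ⊕ 1) ⊕ (7 ⊕ -3)) ⊕ ((6 ⊗ -1) ⊕ (0 ⊕ -3))) gives -3.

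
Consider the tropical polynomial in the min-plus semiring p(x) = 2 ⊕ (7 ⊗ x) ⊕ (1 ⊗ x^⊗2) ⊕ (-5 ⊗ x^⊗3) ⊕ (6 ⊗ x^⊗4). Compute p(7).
p(7) = 2

A tropical monomial a ⊗ x^⊗i evaluates to a + i · x. Evaluating each term at x = 7:
  Term 0 contributes 2 + 0 · 7 = 2
  Term 1 contributes 7 + 1 · 7 = 14
  Term 2 contributes 1 + 2 · 7 = 15
  Term 3 contributes -5 + 3 · 7 = 16
  Term 4 contributes 6 + 4 · 7 = 34
p(7) = ⊕ of these = min[2, 14, 15, 16, 34] = 2.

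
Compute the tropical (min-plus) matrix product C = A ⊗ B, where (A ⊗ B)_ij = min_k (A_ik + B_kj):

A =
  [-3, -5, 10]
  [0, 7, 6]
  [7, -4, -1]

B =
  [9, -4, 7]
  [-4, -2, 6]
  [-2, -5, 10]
A ⊗ B =
  [-9, -7, 1]
  [3, -4, 7]
  [-8, -6, 2]

Apply the min-plus product entry-by-entry:
  C[0][0] = min over k of (A[0][0] + B[0][0] = -3 + 9 = 6, A[0][1] + B[1][0] = -5 + -4 = -9, A[0][2] + B[2][0] = 10 + -2 = 8) = -9 (attained at k = 1)
  C[0][1] = min over k of (A[0][0] + B[0][1] = -3 + -4 = -7, A[0][1] + B[1][1] = -5 + -2 = -7, A[0][2] + B[2][1] = 10 + -5 = 5) = -7 (attained at k = 0)
  C[0][2] = min over k of (A[0][0] + B[0][2] = -3 + 7 = 4, A[0][1] + B[1][2] = -5 + 6 = 1, A[0][2] + B[2][2] = 10 + 10 = 20) = 1 (attained at k = 1)
  C[1][0] = min over k of (A[1][0] + B[0][0] = 0 + 9 = 9, A[1][1] + B[1][0] = 7 + -4 = 3, A[1][2] + B[2][0] = 6 + -2 = 4) = 3 (attained at k = 1)
  C[1][1] = min over k of (A[1][0] + B[0][1] = 0 + -4 = -4, A[1][1] + B[1][1] = 7 + -2 = 5, A[1][2] + B[2][1] = 6 + -5 = 1) = -4 (attained at k = 0)
  C[1][2] = min over k of (A[1][0] + B[0][2] = 0 + 7 = 7, A[1][1] + B[1][2] = 7 + 6 = 13, A[1][2] + B[2][2] = 6 + 10 = 16) = 7 (attained at k = 0)
  C[2][0] = min over k of (A[2][0] + B[0][0] = 7 + 9 = 16, A[2][1] + B[1][0] = -4 + -4 = -8, A[2][2] + B[2][0] = -1 + -2 = -3) = -8 (attained at k = 1)
  C[2][1] = min over k of (A[2][0] + B[0][1] = 7 + -4 = 3, A[2][1] + B[1][1] = -4 + -2 = -6, A[2][2] + B[2][1] = -1 + -5 = -6) = -6 (attained at k = 1)
  C[2][2] = min over k of (A[2][0] + B[0][2] = 7 + 7 = 14, A[2][1] + B[1][2] = -4 + 6 = 2, A[2][2] + B[2][2] = -1 + 10 = 9) = 2 (attained at k = 1)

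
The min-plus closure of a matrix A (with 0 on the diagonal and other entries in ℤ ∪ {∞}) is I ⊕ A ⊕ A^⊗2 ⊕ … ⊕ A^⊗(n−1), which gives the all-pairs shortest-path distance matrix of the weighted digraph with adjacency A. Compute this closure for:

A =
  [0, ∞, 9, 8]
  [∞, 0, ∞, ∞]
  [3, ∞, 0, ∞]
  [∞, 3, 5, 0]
Closure =
  [0, 11, 9, 8]
  [∞, 0, ∞, ∞]
  [3, 14, 0, 11]
  [8, 3, 5, 0]

This is the Floyd-Warshall all-pairs shortest-path computation. For each intermediate vertex k = 0, 1, …, 3, update dist[i][j] ← min(dist[i][j], dist[i][k] + dist[k][j]). The final matrix gives, for each (i, j), the minimum total weight of any directed path from i to j (possibly empty when i = j).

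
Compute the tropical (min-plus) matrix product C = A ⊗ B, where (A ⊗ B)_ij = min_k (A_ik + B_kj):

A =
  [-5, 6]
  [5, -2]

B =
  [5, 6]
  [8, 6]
A ⊗ B =
  [0, 1]
  [6, 4]

Apply the min-plus product entry-by-entry:
  C[0][0] = min over k of (A[0][0] + B[0][0] = -5 + 5 = 0, A[0][1] + B[1][0] = 6 + 8 = 14) = 0 (attained at k = 0)
  C[0][1] = min over k of (A[0][0] + B[0][1] = -5 + 6 = 1, A[0][1] + B[1][1] = 6 + 6 = 12) = 1 (attained at k = 0)
  C[1][0] = min over k of (A[1][0] + B[0][0] = 5 + 5 = 10, A[1][1] + B[1][0] = -2 + 8 = 6) = 6 (attained at k = 1)
  C[1][1] = min over k of (A[1][0] + B[0][1] = 5 + 6 = 11, A[1][1] + B[1][1] = -2 + 6 = 4) = 4 (attained at k = 1)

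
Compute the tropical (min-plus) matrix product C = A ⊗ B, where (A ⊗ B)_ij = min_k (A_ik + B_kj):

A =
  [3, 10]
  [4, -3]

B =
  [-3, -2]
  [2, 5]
A ⊗ B =
  [0, 1]
  [-1, 2]

Apply the min-plus product entry-by-entry:
  C[0][0] = min over k of (A[0][0] + B[0][0] = 3 + -3 = 0, A[0][1] + B[1][0] = 10 + 2 = 12) = 0 (attained at k = 0)
  C[0][1] = min over k of (A[0][0] + B[0][1] = 3 + -2 = 1, A[0][1] + B[1][1] = 10 + 5 = 15) = 1 (attained at k = 0)
  C[1][0] = min over k of (A[1][0] + B[0][0] = 4 + -3 = 1, A[1][1] + B[1][0] = -3 + 2 = -1) = -1 (attained at k = 1)
  C[1][1] = min over k of (A[1][0] + B[0][1] = 4 + -2 = 2, A[1][1] + B[1][1] = -3 + 5 = 2) = 2 (attained at k = 0)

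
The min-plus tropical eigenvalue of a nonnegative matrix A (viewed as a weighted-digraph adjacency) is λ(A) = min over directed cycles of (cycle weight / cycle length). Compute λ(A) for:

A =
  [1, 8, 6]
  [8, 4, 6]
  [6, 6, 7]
λ(A) = 1

Enumerate directed cycles and compute their means (weight / length). Sample:
  cycle 0 → 0: weight = 1, length = 1, mean = 1/1 ≈ 1.000
  cycle 1 → 1: weight = 4, length = 1, mean = 4/1 ≈ 4.000
  cycle 2 → 2: weight = 7, length = 1, mean = 7/1 ≈ 7.000
  cycle 0 → 1 → 0: weight = 16, length = 2, mean = 16/2 ≈ 8.000
  cycle 0 → 2 → 0: weight = 12, length = 2, mean = 12/2 ≈ 6.000
  cycle 1 → 0 → 1: weight = 16, length = 2, mean = 16/2 ≈ 8.000
Minimum mean = 1.000, attained e.g. along the cycle 0 → 0 with weight 1 and length 1. So λ(A) = 1/1 = 1.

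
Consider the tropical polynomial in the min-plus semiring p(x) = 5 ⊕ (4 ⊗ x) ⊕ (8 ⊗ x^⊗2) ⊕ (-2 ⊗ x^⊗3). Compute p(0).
p(0) = -2

A tropical monomial a ⊗ x^⊗i evaluates to a + i · x. Evaluating each term at x = 0:
  Term 0 contributes 5 + 0 · 0 = 5
  Term 1 contributes 4 + 1 · 0 = 4
  Term 2 contributes 8 + 2 · 0 = 8
  Term 3 contributes -2 + 3 · 0 = -2
p(0) = ⊕ of these = min[5, 4, 8, -2] = -2.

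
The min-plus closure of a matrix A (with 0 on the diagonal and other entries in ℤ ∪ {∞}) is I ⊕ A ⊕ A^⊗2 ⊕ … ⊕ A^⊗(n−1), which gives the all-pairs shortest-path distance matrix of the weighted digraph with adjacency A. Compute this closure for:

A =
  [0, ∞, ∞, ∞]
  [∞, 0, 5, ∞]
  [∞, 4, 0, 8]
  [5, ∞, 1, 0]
Closure =
  [0, ∞, ∞, ∞]
  [18, 0, 5, 13]
  [13, 4, 0, 8]
  [5, 5, 1, 0]

This is the Floyd-Warshall all-pairs shortest-path computation. For each intermediate vertex k = 0, 1, …, 3, update dist[i][j] ← min(dist[i][j], dist[i][k] + dist[k][j]). The final matrix gives, for each (i, j), the minimum total weight of any directed path from i to j (possibly empty when i = j).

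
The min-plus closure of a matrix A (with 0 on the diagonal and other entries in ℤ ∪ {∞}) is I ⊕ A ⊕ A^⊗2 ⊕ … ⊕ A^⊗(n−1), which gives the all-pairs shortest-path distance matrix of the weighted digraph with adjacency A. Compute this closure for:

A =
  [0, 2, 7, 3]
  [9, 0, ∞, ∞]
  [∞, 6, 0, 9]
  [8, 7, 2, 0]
Closure =
  [0, 2, 5, 3]
  [9, 0, 14, 12]
  [15, 6, 0, 9]
  [8, 7, 2, 0]

This is the Floyd-Warshall all-pairs shortest-path computation. For each intermediate vertex k = 0, 1, …, 3, update dist[i][j] ← min(dist[i][j], dist[i][k] + dist[k][j]). The final matrix gives, for each (i, j), the minimum total weight of any directed path from i to j (possibly empty when i = j).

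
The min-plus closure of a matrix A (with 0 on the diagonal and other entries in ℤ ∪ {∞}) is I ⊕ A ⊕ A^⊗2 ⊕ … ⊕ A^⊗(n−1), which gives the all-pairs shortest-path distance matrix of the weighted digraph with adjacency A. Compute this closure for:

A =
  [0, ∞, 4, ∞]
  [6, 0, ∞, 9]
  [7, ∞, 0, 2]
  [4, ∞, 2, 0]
Closure =
  [0, ∞, 4, 6]
  [6, 0, 10, 9]
  [6, ∞, 0, 2]
  [4, ∞, 2, 0]

This is the Floyd-Warshall all-pairs shortest-path computation. For each intermediate vertex k = 0, 1, …, 3, update dist[i][j] ← min(dist[i][j], dist[i][k] + dist[k][j]). The final matrix gives, for each (i, j), the minimum total weight of any directed path from i to j (possibly empty when i = j).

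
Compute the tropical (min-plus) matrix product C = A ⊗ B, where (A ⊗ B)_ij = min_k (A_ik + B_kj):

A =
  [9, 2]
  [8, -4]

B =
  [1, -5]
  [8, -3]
A ⊗ B =
  [10, -1]
  [4, -7]

Apply the min-plus product entry-by-entry:
  C[0][0] = min over k of (A[0][0] + B[0][0] = 9 + 1 = 10, A[0][1] + B[1][0] = 2 + 8 = 10) = 10 (attained at k = 0)
  C[0][1] = min over k of (A[0][0] + B[0][1] = 9 + -5 = 4, A[0][1] + B[1][1] = 2 + -3 = -1) = -1 (attained at k = 1)
  C[1][0] = min over k of (A[1][0] + B[0][0] = 8 + 1 = 9, A[1][1] + B[1][0] = -4 + 8 = 4) = 4 (attained at k = 1)
  C[1][1] = min over k of (A[1][0] + B[0][1] = 8 + -5 = 3, A[1][1] + B[1][1] = -4 + -3 = -7) = -7 (attained at k = 1)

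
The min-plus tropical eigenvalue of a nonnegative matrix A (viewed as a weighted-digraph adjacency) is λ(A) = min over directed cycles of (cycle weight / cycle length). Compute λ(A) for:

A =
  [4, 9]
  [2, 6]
λ(A) = 4

Enumerate directed cycles and compute their means (weight / length). Sample:
  cycle 0 → 0: weight = 4, length = 1, mean = 4/1 ≈ 4.000
  cycle 1 → 1: weight = 6, length = 1, mean = 6/1 ≈ 6.000
  cycle 0 → 1 → 0: weight = 11, length = 2, mean = 11/2 ≈ 5.500
  cycle 1 → 0 → 1: weight = 11, length = 2, mean = 11/2 ≈ 5.500
Minimum mean = 4.000, attained e.g. along the cycle 0 → 0 with weight 4 and length 1. So λ(A) = 4/1 = 4.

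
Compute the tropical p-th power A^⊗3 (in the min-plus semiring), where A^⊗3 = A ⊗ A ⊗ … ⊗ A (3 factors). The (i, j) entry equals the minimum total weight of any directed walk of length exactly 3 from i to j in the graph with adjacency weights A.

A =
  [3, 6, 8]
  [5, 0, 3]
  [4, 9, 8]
A^⊗3 =
  [9, 6, 9]
  [5, 0, 3]
  [10, 9, 12]

Each entry (A^⊗3)_ij equals the minimum over all length-3 walks i = v_0 → v_1 → … → v_3 = j of Σ_t A[v_t][v_{t+1}]. For example, for (i, j) = (0, 2) we minimise over 9 possible intermediate vertex sequences; the minimum is 9, attained along the walk 0 → 1 → 1 → 2.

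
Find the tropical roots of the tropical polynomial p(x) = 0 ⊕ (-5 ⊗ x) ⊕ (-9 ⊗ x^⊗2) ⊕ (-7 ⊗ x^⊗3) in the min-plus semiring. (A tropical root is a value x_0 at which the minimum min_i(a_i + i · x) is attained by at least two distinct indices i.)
Roots: {-2, 4, 5}

Each tropical root is a break point of the lower envelope of the lines y = a_i + i · x (there are 4 lines, with slopes 0, 1, ..., 3). Only the lines that attain the minimum somewhere contribute to roots; other lines are dominated. Here the surviving (envelope) indices are i = 3, i = 2, i = 1, i = 0.
Intersections between consecutive envelope lines give the roots: for adjacent envelope indices i < j the intersection is x = (a_i − a_j) / (j − i). Reading off the sorted break points: {-2, 4, 5}.
Verification: at each break x_0, at least two indices attain the minimum of min_i(a_i + i · x_0).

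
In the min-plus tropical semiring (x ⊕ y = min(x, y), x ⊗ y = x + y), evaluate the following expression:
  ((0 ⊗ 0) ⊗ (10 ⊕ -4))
((0 ⊗ 0) ⊗ (10 ⊕ -4)) = -4

Expand innermost to outermost. Recall ⊕ takes the minimum of its arguments and ⊗ takes their sum. Working out the expression ((0 ⊗ 0) ⊗ (10 ⊕ -4)) gives -4.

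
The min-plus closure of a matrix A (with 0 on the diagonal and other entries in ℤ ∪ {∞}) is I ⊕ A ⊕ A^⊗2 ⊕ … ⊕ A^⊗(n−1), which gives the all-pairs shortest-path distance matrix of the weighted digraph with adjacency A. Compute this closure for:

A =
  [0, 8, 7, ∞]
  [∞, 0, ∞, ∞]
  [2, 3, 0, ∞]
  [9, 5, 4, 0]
Closure =
  [0, 8, 7, ∞]
  [∞, 0, ∞, ∞]
  [2, 3, 0, ∞]
  [6, 5, 4, 0]

This is the Floyd-Warshall all-pairs shortest-path computation. For each intermediate vertex k = 0, 1, …, 3, update dist[i][j] ← min(dist[i][j], dist[i][k] + dist[k][j]). The final matrix gives, for each (i, j), the minimum total weight of any directed path from i to j (possibly empty when i = j).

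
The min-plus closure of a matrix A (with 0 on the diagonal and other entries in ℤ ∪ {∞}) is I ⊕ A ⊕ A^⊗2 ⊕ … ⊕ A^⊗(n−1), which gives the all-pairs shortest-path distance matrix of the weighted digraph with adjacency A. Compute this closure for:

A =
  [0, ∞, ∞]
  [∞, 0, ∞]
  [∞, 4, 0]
Closure =
  [0, ∞, ∞]
  [∞, 0, ∞]
  [∞, 4, 0]

This is the Floyd-Warshall all-pairs shortest-path computation. For each intermediate vertex k = 0, 1, …, 2, update dist[i][j] ← min(dist[i][j], dist[i][k] + dist[k][j]). The final matrix gives, for each (i, j), the minimum total weight of any directed path from i to j (possibly empty when i = j).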